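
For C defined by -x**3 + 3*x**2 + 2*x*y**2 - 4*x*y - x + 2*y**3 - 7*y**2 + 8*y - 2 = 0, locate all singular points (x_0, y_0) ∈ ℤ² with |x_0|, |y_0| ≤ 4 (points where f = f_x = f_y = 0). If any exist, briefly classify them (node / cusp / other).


Singular points: {(1, 1)}; classification: cusp.

Compute partial derivatives:
  f_x = -3*x**2 + 6*x + 2*y**2 - 4*y - 1.
  f_y = 4*x*y - 4*x + 6*y**2 - 14*y + 8.
Scan x_0 ∈ {−4, ..., 4}. For each x_0, f_y(x_0, y) is a polynomial in y; find its integer roots y ∈ {−4, ..., 4}, then test f_x and f at those candidates.
  x = -4: f_y(-4, y) = 6*y**2 - 30*y + 24; vanishes at y ∈ {1, 4}. (-4, 1): f_x = -75 ≠ 0; (-4, 4): f_x = -57 ≠ 0.
  x = -3: f_y(-3, y) = 6*y**2 - 26*y + 20; vanishes at y ∈ {1}. (-3, 1): f_x = -48 ≠ 0.
  x = -2: f_y(-2, y) = 6*y**2 - 22*y + 16; vanishes at y ∈ {1}. (-2, 1): f_x = -27 ≠ 0.
  x = -1: f_y(-1, y) = 6*y**2 - 18*y + 12; vanishes at y ∈ {1, 2}. (-1, 1): f_x = -12 ≠ 0; (-1, 2): f_x = -10 ≠ 0.
  x = 0: f_y(0, y) = 6*y**2 - 14*y + 8; vanishes at y ∈ {1}. (0, 1): f_x = -3 ≠ 0.
  x = 1: f_y(1, y) = 6*y**2 - 10*y + 4; vanishes at y ∈ {1}. (1, 1): f_x = 0, f = 0 — SINGULAR.
  x = 2: f_y(2, y) = 6*y**2 - 6*y; vanishes at y ∈ {0, 1}. (2, 0): f_x = -1 ≠ 0; (2, 1): f_x = -3 ≠ 0.
  x = 3: f_y(3, y) = 6*y**2 - 2*y - 4; vanishes at y ∈ {1}. (3, 1): f_x = -12 ≠ 0.
  x = 4: f_y(4, y) = 6*y**2 + 2*y - 8; vanishes at y ∈ {1}. (4, 1): f_x = -27 ≠ 0.
Only singular point on the grid: (1, 1).
Classify: substitute x = 1 + u, y = 1 + v and expand: f = -u**3 + 2*u*v**2 + 2*v**3 + v**2.
No constant or linear terms (consistent with a singular point). Quadratic part: v**2. Cubic part: -u**3 + 2*u*v**2 + 2*v**3.
The quadratic part v**2 is a perfect square, so there is a single (double) tangent line v = 0, i.e. y = 1. Restricting the cubic part to that line (v = 0) leaves -u**3 ≠ 0, so f is not divisible by v and the branch is v² ≈ u**3 to lowest order — this is a cusp.
Classification: cusp.


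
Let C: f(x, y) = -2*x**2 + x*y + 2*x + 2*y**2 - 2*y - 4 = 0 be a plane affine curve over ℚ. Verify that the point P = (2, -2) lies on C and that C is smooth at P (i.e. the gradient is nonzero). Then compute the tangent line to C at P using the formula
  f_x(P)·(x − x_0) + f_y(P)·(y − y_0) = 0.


Tangent line at P: -8*x - 8*y = 0.

Step 1: f(2, -2) = 0, so P lies on C.
Step 2: partial derivatives
  f_x(x, y) = -4*x + y + 2, f_y(x, y) = x + 4*y - 2.
  f_x(P) = -8, f_y(P) = -8 (gradient nonzero, so P is smooth).
Step 3: tangent line at P: -8·(x − 2) + -8·(y − -2) = 0.
Expanding: -8*x - 8*y = 0.


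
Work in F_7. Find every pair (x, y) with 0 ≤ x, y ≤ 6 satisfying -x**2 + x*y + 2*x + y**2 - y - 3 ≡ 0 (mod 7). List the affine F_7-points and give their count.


Affine F_7-points: {(1, 3), (1, 4), (3, 6), (4, 1), (4, 3), (5, 4), (5, 6), (6, 1)}; count = 8.

For each of the 49 pairs (x, y) ∈ F_7², evaluate f(x, y) mod 7. Record the zeros.
  x = 0: [0↦4, 1↦4, 2↦6, 3↦3, 4↦2, 5↦3, 6↦6]  zeros at y ∈ ∅
  x = 1: [0↦5, 1↦6, 2↦2, 3↦0, 4↦0, 5↦2, 6↦6]  zeros at y ∈ {3, 4}
  x = 2: [0↦4, 1↦6, 2↦3, 3↦2, 4↦3, 5↦6, 6↦4]  zeros at y ∈ ∅
  x = 3: [0↦1, 1↦4, 2↦2, 3↦2, 4↦4, 5↦1, 6↦0]  zeros at y ∈ {6}
  x = 4: [0↦3, 1↦0, 2↦6, 3↦0, 4↦3, 5↦1, 6↦1]  zeros at y ∈ {1, 3}
  x = 5: [0↦3, 1↦1, 2↦1, 3↦3, 4↦0, 5↦6, 6↦0]  zeros at y ∈ {4, 6}
  x = 6: [0↦1, 1↦0, 2↦1, 3↦4, 4↦2, 5↦2, 6↦4]  zeros at y ∈ {1}
Collecting zeros: affine points = {(1, 3), (1, 4), (3, 6), (4, 1), (4, 3), (5, 4), (5, 6), (6, 1)}.
Total count |C(F_7)_aff| = 8.


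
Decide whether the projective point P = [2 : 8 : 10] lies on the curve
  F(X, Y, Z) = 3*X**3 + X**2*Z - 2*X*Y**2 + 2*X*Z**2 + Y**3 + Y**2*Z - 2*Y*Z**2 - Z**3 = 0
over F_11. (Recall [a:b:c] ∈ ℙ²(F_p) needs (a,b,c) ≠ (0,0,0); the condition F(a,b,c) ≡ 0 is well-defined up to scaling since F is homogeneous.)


F(2,8,10) ≡ 3 (mod 11); P is NOT on the curve.

Evaluate F(2, 8, 10) term-by-term (mod 11).
  3*X**3 ↦ 3·8·1·1 = 24
  X**2*Z ↦ 1·4·1·10 = 40
  -2*X*Y**2 ↦ -2·2·64·1 = -256
  2*X*Z**2 ↦ 2·2·1·100 = 400
  Y**3 ↦ 1·1·512·1 = 512
  Y**2*Z ↦ 1·1·64·10 = 640
  -2*Y*Z**2 ↦ -2·1·8·100 = -1600
  -Z**3 ↦ -1·1·1·1000 = -1000
Sum: F(2, 8, 10) = (24) + (40) + (-256) + (400) + (512) + (640) + (-1600) + (-1000) = -1240.
Reducing mod 11: -1240 ≡ 3 (mod 11).
Since F(a, b, c) ≡ 3 ≠ 0 (mod 11), P does NOT lie on the curve.


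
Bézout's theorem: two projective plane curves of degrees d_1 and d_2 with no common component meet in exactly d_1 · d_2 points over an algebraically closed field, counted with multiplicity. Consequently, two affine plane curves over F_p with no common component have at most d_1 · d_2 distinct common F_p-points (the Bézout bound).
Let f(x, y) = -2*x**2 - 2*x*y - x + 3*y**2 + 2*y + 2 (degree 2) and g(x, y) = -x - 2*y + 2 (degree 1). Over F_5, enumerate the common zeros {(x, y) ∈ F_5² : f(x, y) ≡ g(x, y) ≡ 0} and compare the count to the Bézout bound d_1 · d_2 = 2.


Common zeros: {(3, 2), (4, 4)}; count = 2; Bézout bound = 2.

deg(f) = 2, deg(g) = 1, so Bézout bound = 2.
Scan x ∈ F_5. For each x, list the y ∈ F_5 with f(x, y) ≡ 0 and those with g(x, y) ≡ 0 (mod 5); the common zeros in that column are the intersection.
  x = 0: f ≡ 0 at y ∈ {3}; g ≡ 0 at y ∈ {1}; common: ∅.
  x = 1: f ≡ 0 at y ∈ ∅; g ≡ 0 at y ∈ {3}; common: ∅.
  x = 2: f ≡ 0 at y ∈ {2}; g ≡ 0 at y ∈ {0}; common: ∅.
  x = 3: f ≡ 0 at y ∈ {1, 2}; g ≡ 0 at y ∈ {2}; common: {2}.
  x = 4: f ≡ 0 at y ∈ {3, 4}; g ≡ 0 at y ∈ {4}; common: {4}.
Collecting: common zeros = {(3, 2), (4, 4)}, so the count is 2.
Comparison with the Bézout bound: 2 ≤ 2 = deg(f)·deg(g), as expected for curves with no common component (the bound is attained).


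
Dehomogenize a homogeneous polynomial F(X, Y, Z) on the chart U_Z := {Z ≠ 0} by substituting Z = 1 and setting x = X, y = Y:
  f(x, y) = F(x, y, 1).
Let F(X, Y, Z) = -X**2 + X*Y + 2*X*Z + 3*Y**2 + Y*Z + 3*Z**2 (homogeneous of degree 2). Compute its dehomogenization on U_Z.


f(x, y) = -x**2 + x*y + 2*x + 3*y**2 + y + 3

On U_Z we set Z = 1. Each monomial c·X^i·Y^j·Z^k in F becomes c·x^i·y^j·1^k = c·x^i·y^j.
Substituting Z = 1: F(X, Y, 1) = -x**2 + x*y + 2*x + 3*y**2 + y + 3.
Note: deg(f) ≤ deg(F) = 2; strict inequality happens when F is divisible by Z (lost terms).


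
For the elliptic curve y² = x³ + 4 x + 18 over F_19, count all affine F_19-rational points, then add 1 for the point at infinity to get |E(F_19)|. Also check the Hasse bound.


Affine points = {(1, 2), (1, 17), (3, 0), (5, 7), (5, 12), (6, 7), (6, 12), (7, 3), (7, 16), (8, 7), (8, 12), (9, 2), (9, 17), (11, 5), (11, 14), (13, 5), (13, 14), (14, 5), (14, 14), (16, 6), (16, 13)}; affine count = 21; |E(F_19)| = 22.

Discriminant check: Δ ∝ 4a³ + 27b² = 4·4³ + 27·18² = 4·64 + 27·324 ≡ 17 (mod 19). Nonzero ⇒ E is nonsingular.
For each x ∈ F_19, compute rhs = x³ + 4·x + 18 mod 19, then count y ∈ F_19 with y² ≡ rhs.
  x = 0: rhs = 18, matching y values: none (0 points).
  x = 1: rhs = 4, matching y values: 2, 17 (2 points).
  x = 2: rhs = 15, matching y values: none (0 points).
  x = 3: rhs = 0, matching y values: 0 (1 points).
  x = 4: rhs = 3, matching y values: none (0 points).
  x = 5: rhs = 11, matching y values: 7, 12 (2 points).
  x = 6: rhs = 11, matching y values: 7, 12 (2 points).
  x = 7: rhs = 9, matching y values: 3, 16 (2 points).
  x = 8: rhs = 11, matching y values: 7, 12 (2 points).
  x = 9: rhs = 4, matching y values: 2, 17 (2 points).
  x = 10: rhs = 13, matching y values: none (0 points).
  x = 11: rhs = 6, matching y values: 5, 14 (2 points).
  x = 12: rhs = 8, matching y values: none (0 points).
  x = 13: rhs = 6, matching y values: 5, 14 (2 points).
  x = 14: rhs = 6, matching y values: 5, 14 (2 points).
  x = 15: rhs = 14, matching y values: none (0 points).
  x = 16: rhs = 17, matching y values: 6, 13 (2 points).
  x = 17: rhs = 2, matching y values: none (0 points).
  x = 18: rhs = 13, matching y values: none (0 points).
Total affine count: 21.
Full point count |E(F_19)| = 21 + 1 = 22.
Hasse bound: |22 − (19+1)| = |2| = 2 ≤ 2√19 ≈ 8.7178 ✓.


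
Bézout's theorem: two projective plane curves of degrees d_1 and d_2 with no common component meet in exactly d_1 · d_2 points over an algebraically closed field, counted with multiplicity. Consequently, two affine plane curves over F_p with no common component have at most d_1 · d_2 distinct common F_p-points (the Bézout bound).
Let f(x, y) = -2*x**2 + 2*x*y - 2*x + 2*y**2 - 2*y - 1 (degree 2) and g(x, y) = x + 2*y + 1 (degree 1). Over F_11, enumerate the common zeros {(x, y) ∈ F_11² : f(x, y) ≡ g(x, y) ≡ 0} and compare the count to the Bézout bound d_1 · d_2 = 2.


Common zeros: ∅; count = 0; Bézout bound = 2.

deg(f) = 2, deg(g) = 1, so Bézout bound = 2.
Scan x ∈ F_11. For each x, list the y ∈ F_11 with f(x, y) ≡ 0 and those with g(x, y) ≡ 0 (mod 11); the common zeros in that column are the intersection.
  x = 0: f ≡ 0 at y ∈ {3, 9}; g ≡ 0 at y ∈ {5}; common: ∅.
  x = 1: f ≡ 0 at y ∈ ∅; g ≡ 0 at y ∈ {10}; common: ∅.
  x = 2: f ≡ 0 at y ∈ {3, 7}; g ≡ 0 at y ∈ {4}; common: ∅.
  x = 3: f ≡ 0 at y ∈ ∅; g ≡ 0 at y ∈ {9}; common: ∅.
  x = 4: f ≡ 0 at y ∈ {1, 7}; g ≡ 0 at y ∈ {3}; common: ∅.
  x = 5: f ≡ 0 at y ∈ ∅; g ≡ 0 at y ∈ {8}; common: ∅.
  x = 6: f ≡ 0 at y ∈ ∅; g ≡ 0 at y ∈ {2}; common: ∅.
  x = 7: f ≡ 0 at y ∈ {1, 4}; g ≡ 0 at y ∈ {7}; common: ∅.
  x = 8: f ≡ 0 at y ∈ {6, 9}; g ≡ 0 at y ∈ {1}; common: ∅.
  x = 9: f ≡ 0 at y ∈ ∅; g ≡ 0 at y ∈ {6}; common: ∅.
  x = 10: f ≡ 0 at y ∈ ∅; g ≡ 0 at y ∈ {0}; common: ∅.
Collecting: common zeros = ∅, so the count is 0.
Comparison with the Bézout bound: 0 ≤ 2 = deg(f)·deg(g), as expected for curves with no common component (the affine F_11-count falls short of the bound because intersections may lie at infinity, over extension fields, or carry multiplicity).


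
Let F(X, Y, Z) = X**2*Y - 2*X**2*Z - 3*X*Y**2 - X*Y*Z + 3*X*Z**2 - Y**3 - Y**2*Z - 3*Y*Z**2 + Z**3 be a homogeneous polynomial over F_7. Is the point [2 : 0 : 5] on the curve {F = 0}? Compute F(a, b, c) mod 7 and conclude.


F(2,0,5) ≡ 4 (mod 7); P is NOT on the curve.

Evaluate F(2, 0, 5) term-by-term (mod 7).
  X**2*Y ↦ 1·4·0·1 = 0
  -2*X**2*Z ↦ -2·4·1·5 = -40
  -3*X*Y**2 ↦ -3·2·0·1 = 0
  -X*Y*Z ↦ -1·2·0·5 = 0
  3*X*Z**2 ↦ 3·2·1·25 = 150
  -Y**3 ↦ -1·1·0·1 = 0
  -Y**2*Z ↦ -1·1·0·5 = 0
  -3*Y*Z**2 ↦ -3·1·0·25 = 0
  Z**3 ↦ 1·1·1·125 = 125
Sum: F(2, 0, 5) = (0) + (-40) + (0) + (0) + (150) + (0) + (0) + (0) + (125) = 235.
Reducing mod 7: 235 ≡ 4 (mod 7).
Since F(a, b, c) ≡ 4 ≠ 0 (mod 7), P does NOT lie on the curve.


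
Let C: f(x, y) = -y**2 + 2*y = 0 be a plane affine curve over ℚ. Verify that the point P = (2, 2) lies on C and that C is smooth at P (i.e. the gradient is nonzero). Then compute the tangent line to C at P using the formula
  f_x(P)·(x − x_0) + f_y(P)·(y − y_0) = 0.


Tangent line at P: 4 - 2*y = 0.

Step 1: f(2, 2) = 0, so P lies on C.
Step 2: partial derivatives
  f_x(x, y) = 0, f_y(x, y) = 2 - 2*y.
  f_x(P) = 0, f_y(P) = -2 (gradient nonzero, so P is smooth).
Step 3: tangent line at P: 0·(x − 2) + -2·(y − 2) = 0.
Expanding: 4 - 2*y = 0.


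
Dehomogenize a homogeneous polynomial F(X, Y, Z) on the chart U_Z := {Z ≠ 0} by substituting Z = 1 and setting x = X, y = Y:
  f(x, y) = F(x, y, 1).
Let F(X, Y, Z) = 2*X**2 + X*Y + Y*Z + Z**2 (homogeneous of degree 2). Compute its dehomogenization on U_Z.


f(x, y) = 2*x**2 + x*y + y + 1

On U_Z we set Z = 1. Each monomial c·X^i·Y^j·Z^k in F becomes c·x^i·y^j·1^k = c·x^i·y^j.
Substituting Z = 1: F(X, Y, 1) = 2*x**2 + x*y + y + 1.
Note: deg(f) ≤ deg(F) = 2; strict inequality happens when F is divisible by Z (lost terms).


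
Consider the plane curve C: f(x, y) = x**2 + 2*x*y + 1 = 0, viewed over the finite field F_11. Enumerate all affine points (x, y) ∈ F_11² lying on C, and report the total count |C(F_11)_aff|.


Affine F_11-points: {(1, 10), (2, 7), (3, 2), (4, 2), (5, 4), (6, 7), (7, 9), (8, 9), (9, 4), (10, 1)}; count = 10.

For each of the 121 pairs (x, y) ∈ F_11², evaluate f(x, y) mod 11. Record the zeros.
  x = 0: [0↦1, 1↦1, 2↦1, 3↦1, 4↦1, 5↦1, 6↦1, 7↦1, 8↦1, 9↦1, 10↦1]  zeros at y ∈ ∅
  x = 1: [0↦2, 1↦4, 2↦6, 3↦8, 4↦10, 5↦1, 6↦3, 7↦5, 8↦7, 9↦9, 10↦0]  zeros at y ∈ {10}
  x = 2: [0↦5, 1↦9, 2↦2, 3↦6, 4↦10, 5↦3, 6↦7, 7↦0, 8↦4, 9↦8, 10↦1]  zeros at y ∈ {7}
  x = 3: [0↦10, 1↦5, 2↦0, 3↦6, 4↦1, 5↦7, 6↦2, 7↦8, 8↦3, 9↦9, 10↦4]  zeros at y ∈ {2}
  x = 4: [0↦6, 1↦3, 2↦0, 3↦8, 4↦5, 5↦2, 6↦10, 7↦7, 8↦4, 9↦1, 10↦9]  zeros at y ∈ {2}
  x = 5: [0↦4, 1↦3, 2↦2, 3↦1, 4↦0, 5↦10, 6↦9, 7↦8, 8↦7, 9↦6, 10↦5]  zeros at y ∈ {4}
  x = 6: [0↦4, 1↦5, 2↦6, 3↦7, 4↦8, 5↦9, 6↦10, 7↦0, 8↦1, 9↦2, 10↦3]  zeros at y ∈ {7}
  x = 7: [0↦6, 1↦9, 2↦1, 3↦4, 4↦7, 5↦10, 6↦2, 7↦5, 8↦8, 9↦0, 10↦3]  zeros at y ∈ {9}
  x = 8: [0↦10, 1↦4, 2↦9, 3↦3, 4↦8, 5↦2, 6↦7, 7↦1, 8↦6, 9↦0, 10↦5]  zeros at y ∈ {9}
  x = 9: [0↦5, 1↦1, 2↦8, 3↦4, 4↦0, 5↦7, 6↦3, 7↦10, 8↦6, 9↦2, 10↦9]  zeros at y ∈ {4}
  x = 10: [0↦2, 1↦0, 2↦9, 3↦7, 4↦5, 5↦3, 6↦1, 7↦10, 8↦8, 9↦6, 10↦4]  zeros at y ∈ {1}
Collecting zeros: affine points = {(1, 10), (2, 7), (3, 2), (4, 2), (5, 4), (6, 7), (7, 9), (8, 9), (9, 4), (10, 1)}.
Total count |C(F_11)_aff| = 10.


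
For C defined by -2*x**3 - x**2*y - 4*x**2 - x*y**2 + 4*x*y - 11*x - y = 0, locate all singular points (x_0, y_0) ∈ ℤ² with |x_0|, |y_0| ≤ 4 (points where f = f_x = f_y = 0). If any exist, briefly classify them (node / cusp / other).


Singular points: {(-1, 3)}; classification: node.

Compute partial derivatives:
  f_x = -6*x**2 - 2*x*y - 8*x - y**2 + 4*y - 11.
  f_y = -x**2 - 2*x*y + 4*x - 1.
Scan x_0 ∈ {−4, ..., 4}. For each x_0, f_y(x_0, y) is a polynomial in y; find its integer roots y ∈ {−4, ..., 4}, then test f_x and f at those candidates.
  x = -4: f_y(-4, y) = 8*y - 33; no integer root y with |y| ≤ 4.
  x = -3: f_y(-3, y) = 6*y - 22; no integer root y with |y| ≤ 4.
  x = -2: f_y(-2, y) = 4*y - 13; no integer root y with |y| ≤ 4.
  x = -1: f_y(-1, y) = 2*y - 6; vanishes at y ∈ {3}. (-1, 3): f_x = 0, f = 0 — SINGULAR.
  x = 0: f_y(0, y) = -1; no integer root y with |y| ≤ 4.
  x = 1: f_y(1, y) = 2 - 2*y; vanishes at y ∈ {1}. (1, 1): f_x = -24 ≠ 0.
  x = 2: f_y(2, y) = 3 - 4*y; no integer root y with |y| ≤ 4.
  x = 3: f_y(3, y) = 2 - 6*y; no integer root y with |y| ≤ 4.
  x = 4: f_y(4, y) = -8*y - 1; no integer root y with |y| ≤ 4.
Only singular point on the grid: (-1, 3).
Classify: substitute x = -1 + u, y = 3 + v and expand: f = -2*u**3 - u**2*v - u**2 - u*v**2 + v**2.
No constant or linear terms (consistent with a singular point). Quadratic part: -u**2 + v**2. Cubic part: -2*u**3 - u**2*v - u*v**2.
The quadratic part v**2 - u**2 = (v − u)(v + u) splits into two distinct linear factors, so there are two distinct tangent lines y − 3 = ±(x − -1) — this is a node (ordinary double point).
Classification: node.


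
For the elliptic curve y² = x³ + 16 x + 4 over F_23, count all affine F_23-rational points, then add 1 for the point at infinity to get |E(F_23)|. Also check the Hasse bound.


Affine points = {(0, 2), (0, 21), (5, 5), (5, 18), (8, 0), (9, 7), (9, 16), (11, 4), (11, 19), (15, 10), (15, 13), (16, 3), (16, 20), (18, 11), (18, 12)}; affine count = 15; |E(F_23)| = 16.

Discriminant check: Δ ∝ 4a³ + 27b² = 4·16³ + 27·4² = 4·4096 + 27·16 ≡ 3 (mod 23). Nonzero ⇒ E is nonsingular.
For each x ∈ F_23, compute rhs = x³ + 16·x + 4 mod 23, then count y ∈ F_23 with y² ≡ rhs.
  x = 0: rhs = 4, matching y values: 2, 21 (2 points).
  x = 1: rhs = 21, matching y values: none (0 points).
  x = 2: rhs = 21, matching y values: none (0 points).
  x = 3: rhs = 10, matching y values: none (0 points).
  x = 4: rhs = 17, matching y values: none (0 points).
  x = 5: rhs = 2, matching y values: 5, 18 (2 points).
  x = 6: rhs = 17, matching y values: none (0 points).
  x = 7: rhs = 22, matching y values: none (0 points).
  x = 8: rhs = 0, matching y values: 0 (1 points).
  x = 9: rhs = 3, matching y values: 7, 16 (2 points).
  x = 10: rhs = 14, matching y values: none (0 points).
  x = 11: rhs = 16, matching y values: 4, 19 (2 points).
  x = 12: rhs = 15, matching y values: none (0 points).
  x = 13: rhs = 17, matching y values: none (0 points).
  x = 14: rhs = 5, matching y values: none (0 points).
  x = 15: rhs = 8, matching y values: 10, 13 (2 points).
  x = 16: rhs = 9, matching y values: 3, 20 (2 points).
  x = 17: rhs = 14, matching y values: none (0 points).
  x = 18: rhs = 6, matching y values: 11, 12 (2 points).
  x = 19: rhs = 14, matching y values: none (0 points).
  x = 20: rhs = 21, matching y values: none (0 points).
  x = 21: rhs = 10, matching y values: none (0 points).
  x = 22: rhs = 10, matching y values: none (0 points).
Total affine count: 15.
Full point count |E(F_23)| = 15 + 1 = 16.
Hasse bound: |16 − (23+1)| = |-8| = 8 ≤ 2√23 ≈ 9.5917 ✓.


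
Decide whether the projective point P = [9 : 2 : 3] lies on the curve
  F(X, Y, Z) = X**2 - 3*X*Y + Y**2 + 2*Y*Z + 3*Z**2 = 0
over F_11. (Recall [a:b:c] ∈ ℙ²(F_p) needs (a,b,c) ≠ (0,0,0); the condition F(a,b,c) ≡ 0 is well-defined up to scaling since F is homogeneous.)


F(9,2,3) ≡ 4 (mod 11); P is NOT on the curve.

Evaluate F(9, 2, 3) term-by-term (mod 11).
  X**2 ↦ 1·81·1·1 = 81
  -3*X*Y ↦ -3·9·2·1 = -54
  Y**2 ↦ 1·1·4·1 = 4
  2*Y*Z ↦ 2·1·2·3 = 12
  3*Z**2 ↦ 3·1·1·9 = 27
Sum: F(9, 2, 3) = (81) + (-54) + (4) + (12) + (27) = 70.
Reducing mod 11: 70 ≡ 4 (mod 11).
Since F(a, b, c) ≡ 4 ≠ 0 (mod 11), P does NOT lie on the curve.


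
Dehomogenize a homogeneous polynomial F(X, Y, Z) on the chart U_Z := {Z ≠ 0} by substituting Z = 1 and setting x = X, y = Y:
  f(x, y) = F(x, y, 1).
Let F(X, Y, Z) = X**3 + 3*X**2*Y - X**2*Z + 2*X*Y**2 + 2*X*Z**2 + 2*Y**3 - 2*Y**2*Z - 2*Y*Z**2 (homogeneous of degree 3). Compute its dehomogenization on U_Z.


f(x, y) = x**3 + 3*x**2*y - x**2 + 2*x*y**2 + 2*x + 2*y**3 - 2*y**2 - 2*y

On U_Z we set Z = 1. Each monomial c·X^i·Y^j·Z^k in F becomes c·x^i·y^j·1^k = c·x^i·y^j.
Substituting Z = 1: F(X, Y, 1) = x**3 + 3*x**2*y - x**2 + 2*x*y**2 + 2*x + 2*y**3 - 2*y**2 - 2*y.
Note: deg(f) ≤ deg(F) = 3; strict inequality happens when F is divisible by Z (lost terms).


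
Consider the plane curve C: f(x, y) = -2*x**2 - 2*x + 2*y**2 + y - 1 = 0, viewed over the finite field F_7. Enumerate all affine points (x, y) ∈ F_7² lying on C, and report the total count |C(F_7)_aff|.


Affine F_7-points: {(0, 4), (0, 6), (2, 5), (4, 5), (6, 4), (6, 6)}; count = 6.

For each of the 49 pairs (x, y) ∈ F_7², evaluate f(x, y) mod 7. Record the zeros.
  x = 0: [0↦6, 1↦2, 2↦2, 3↦6, 4↦0, 5↦5, 6↦0]  zeros at y ∈ {4, 6}
  x = 1: [0↦2, 1↦5, 2↦5, 3↦2, 4↦3, 5↦1, 6↦3]  zeros at y ∈ ∅
  x = 2: [0↦1, 1↦4, 2↦4, 3↦1, 4↦2, 5↦0, 6↦2]  zeros at y ∈ {5}
  x = 3: [0↦3, 1↦6, 2↦6, 3↦3, 4↦4, 5↦2, 6↦4]  zeros at y ∈ ∅
  x = 4: [0↦1, 1↦4, 2↦4, 3↦1, 4↦2, 5↦0, 6↦2]  zeros at y ∈ {5}
  x = 5: [0↦2, 1↦5, 2↦5, 3↦2, 4↦3, 5↦1, 6↦3]  zeros at y ∈ ∅
  x = 6: [0↦6, 1↦2, 2↦2, 3↦6, 4↦0, 5↦5, 6↦0]  zeros at y ∈ {4, 6}
Collecting zeros: affine points = {(0, 4), (0, 6), (2, 5), (4, 5), (6, 4), (6, 6)}.
Total count |C(F_7)_aff| = 6.


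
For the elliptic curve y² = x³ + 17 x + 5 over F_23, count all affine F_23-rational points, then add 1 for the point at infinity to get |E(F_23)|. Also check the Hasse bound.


Affine points = {(1, 0), (2, 1), (2, 22), (5, 10), (5, 13), (6, 1), (6, 22), (8, 3), (8, 20), (9, 6), (9, 17), (10, 5), (10, 18), (13, 10), (13, 13), (15, 1), (15, 22), (16, 7), (16, 16), (17, 3), (17, 20), (18, 5), (18, 18), (21, 3), (21, 20)}; affine count = 25; |E(F_23)| = 26.

Discriminant check: Δ ∝ 4a³ + 27b² = 4·17³ + 27·5² = 4·4913 + 27·25 ≡ 18 (mod 23). Nonzero ⇒ E is nonsingular.
For each x ∈ F_23, compute rhs = x³ + 17·x + 5 mod 23, then count y ∈ F_23 with y² ≡ rhs.
  x = 0: rhs = 5, matching y values: none (0 points).
  x = 1: rhs = 0, matching y values: 0 (1 points).
  x = 2: rhs = 1, matching y values: 1, 22 (2 points).
  x = 3: rhs = 14, matching y values: none (0 points).
  x = 4: rhs = 22, matching y values: none (0 points).
  x = 5: rhs = 8, matching y values: 10, 13 (2 points).
  x = 6: rhs = 1, matching y values: 1, 22 (2 points).
  x = 7: rhs = 7, matching y values: none (0 points).
  x = 8: rhs = 9, matching y values: 3, 20 (2 points).
  x = 9: rhs = 13, matching y values: 6, 17 (2 points).
  x = 10: rhs = 2, matching y values: 5, 18 (2 points).
  x = 11: rhs = 5, matching y values: none (0 points).
  x = 12: rhs = 5, matching y values: none (0 points).
  x = 13: rhs = 8, matching y values: 10, 13 (2 points).
  x = 14: rhs = 20, matching y values: none (0 points).
  x = 15: rhs = 1, matching y values: 1, 22 (2 points).
  x = 16: rhs = 3, matching y values: 7, 16 (2 points).
  x = 17: rhs = 9, matching y values: 3, 20 (2 points).
  x = 18: rhs = 2, matching y values: 5, 18 (2 points).
  x = 19: rhs = 11, matching y values: none (0 points).
  x = 20: rhs = 19, matching y values: none (0 points).
  x = 21: rhs = 9, matching y values: 3, 20 (2 points).
  x = 22: rhs = 10, matching y values: none (0 points).
Total affine count: 25.
Full point count |E(F_23)| = 25 + 1 = 26.
Hasse bound: |26 − (23+1)| = |2| = 2 ≤ 2√23 ≈ 9.5917 ✓.


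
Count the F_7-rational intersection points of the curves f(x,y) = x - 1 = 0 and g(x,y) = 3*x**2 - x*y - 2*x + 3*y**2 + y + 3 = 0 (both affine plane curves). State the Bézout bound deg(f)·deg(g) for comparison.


Common zeros: {(1, 1), (1, 6)}; count = 2; Bézout bound = 2.

deg(f) = 1, deg(g) = 2, so Bézout bound = 2.
Scan x ∈ F_7. For each x, list the y ∈ F_7 with f(x, y) ≡ 0 and those with g(x, y) ≡ 0 (mod 7); the common zeros in that column are the intersection.
  x = 0: f ≡ 0 at y ∈ ∅; g ≡ 0 at y ∈ {1}; common: ∅.
  x = 1: f ≡ 0 at y ∈ {0, 1, 2, 3, 4, 5, 6}; g ≡ 0 at y ∈ {1, 6}; common: {1, 6}.
  x = 2: f ≡ 0 at y ∈ ∅; g ≡ 0 at y ∈ {2, 3}; common: ∅.
  x = 3: f ≡ 0 at y ∈ ∅; g ≡ 0 at y ∈ ∅; common: ∅.
  x = 4: f ≡ 0 at y ∈ ∅; g ≡ 0 at y ∈ {2, 6}; common: ∅.
  x = 5: f ≡ 0 at y ∈ ∅; g ≡ 0 at y ∈ ∅; common: ∅.
  x = 6: f ≡ 0 at y ∈ ∅; g ≡ 0 at y ∈ ∅; common: ∅.
Collecting: common zeros = {(1, 1), (1, 6)}, so the count is 2.
Comparison with the Bézout bound: 2 ≤ 2 = deg(f)·deg(g), as expected for curves with no common component (the bound is attained).


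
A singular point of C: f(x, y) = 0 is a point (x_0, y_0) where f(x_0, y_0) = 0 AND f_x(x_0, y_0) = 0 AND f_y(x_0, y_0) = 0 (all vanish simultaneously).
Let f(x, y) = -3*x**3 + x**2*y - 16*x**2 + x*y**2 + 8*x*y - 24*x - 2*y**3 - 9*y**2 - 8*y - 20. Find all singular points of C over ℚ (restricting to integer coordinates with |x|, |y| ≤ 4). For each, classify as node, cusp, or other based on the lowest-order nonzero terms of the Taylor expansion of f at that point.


Singular points: {(-2, -2)}; classification: cusp.

Compute partial derivatives:
  f_x = -9*x**2 + 2*x*y - 32*x + y**2 + 8*y - 24.
  f_y = x**2 + 2*x*y + 8*x - 6*y**2 - 18*y - 8.
Scan x_0 ∈ {−4, ..., 4}. For each x_0, f_y(x_0, y) is a polynomial in y; find its integer roots y ∈ {−4, ..., 4}, then test f_x and f at those candidates.
  x = -4: f_y(-4, y) = -6*y**2 - 26*y - 24; vanishes at y ∈ {-3}. (-4, -3): f_x = -31 ≠ 0.
  x = -3: f_y(-3, y) = -6*y**2 - 24*y - 23; no integer root y with |y| ≤ 4.
  x = -2: f_y(-2, y) = -6*y**2 - 22*y - 20; vanishes at y ∈ {-2}. (-2, -2): f_x = 0, f = 0 — SINGULAR.
  x = -1: f_y(-1, y) = -6*y**2 - 20*y - 15; no integer root y with |y| ≤ 4.
  x = 0: f_y(0, y) = -6*y**2 - 18*y - 8; no integer root y with |y| ≤ 4.
  x = 1: f_y(1, y) = -6*y**2 - 16*y + 1; no integer root y with |y| ≤ 4.
  x = 2: f_y(2, y) = -6*y**2 - 14*y + 12; vanishes at y ∈ {-3}. (2, -3): f_x = -151 ≠ 0.
  x = 3: f_y(3, y) = -6*y**2 - 12*y + 25; no integer root y with |y| ≤ 4.
  x = 4: f_y(4, y) = -6*y**2 - 10*y + 40; no integer root y with |y| ≤ 4.
Only singular point on the grid: (-2, -2).
Classify: substitute x = -2 + u, y = -2 + v and expand: f = -3*u**3 + u**2*v + u*v**2 - 2*v**3 + v**2.
No constant or linear terms (consistent with a singular point). Quadratic part: v**2. Cubic part: -3*u**3 + u**2*v + u*v**2 - 2*v**3.
The quadratic part v**2 is a perfect square, so there is a single (double) tangent line v = 0, i.e. y = -2. Restricting the cubic part to that line (v = 0) leaves -3*u**3 ≠ 0, so f is not divisible by v and the branch is v² ≈ 3*u**3 to lowest order — this is a cusp.
Classification: cusp.


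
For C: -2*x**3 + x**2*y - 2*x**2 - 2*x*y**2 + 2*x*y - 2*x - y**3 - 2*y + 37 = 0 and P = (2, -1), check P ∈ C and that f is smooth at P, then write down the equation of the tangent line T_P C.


Tangent line at P: -42*x + 11*y + 95 = 0.

Step 1: f(2, -1) = 0, so P lies on C.
Step 2: partial derivatives
  f_x(x, y) = -6*x**2 + 2*x*y - 4*x - 2*y**2 + 2*y - 2, f_y(x, y) = x**2 - 4*x*y + 2*x - 3*y**2 - 2.
  f_x(P) = -42, f_y(P) = 11 (gradient nonzero, so P is smooth).
Step 3: tangent line at P: -42·(x − 2) + 11·(y − -1) = 0.
Expanding: -42*x + 11*y + 95 = 0.


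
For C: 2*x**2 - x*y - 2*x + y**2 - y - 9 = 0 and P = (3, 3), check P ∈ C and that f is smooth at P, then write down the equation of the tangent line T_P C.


Tangent line at P: 7*x + 2*y - 27 = 0.

Step 1: f(3, 3) = 0, so P lies on C.
Step 2: partial derivatives
  f_x(x, y) = 4*x - y - 2, f_y(x, y) = -x + 2*y - 1.
  f_x(P) = 7, f_y(P) = 2 (gradient nonzero, so P is smooth).
Step 3: tangent line at P: 7·(x − 3) + 2·(y − 3) = 0.
Expanding: 7*x + 2*y - 27 = 0.


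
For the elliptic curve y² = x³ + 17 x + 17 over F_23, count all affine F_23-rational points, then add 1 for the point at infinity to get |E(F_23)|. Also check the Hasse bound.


Affine points = {(1, 9), (1, 14), (2, 6), (2, 17), (3, 7), (3, 16), (6, 6), (6, 17), (9, 5), (9, 18), (14, 3), (14, 20), (15, 6), (15, 17), (19, 0), (20, 10), (20, 13)}; affine count = 17; |E(F_23)| = 18.

Discriminant check: Δ ∝ 4a³ + 27b² = 4·17³ + 27·17² = 4·4913 + 27·289 ≡ 16 (mod 23). Nonzero ⇒ E is nonsingular.
For each x ∈ F_23, compute rhs = x³ + 17·x + 17 mod 23, then count y ∈ F_23 with y² ≡ rhs.
  x = 0: rhs = 17, matching y values: none (0 points).
  x = 1: rhs = 12, matching y values: 9, 14 (2 points).
  x = 2: rhs = 13, matching y values: 6, 17 (2 points).
  x = 3: rhs = 3, matching y values: 7, 16 (2 points).
  x = 4: rhs = 11, matching y values: none (0 points).
  x = 5: rhs = 20, matching y values: none (0 points).
  x = 6: rhs = 13, matching y values: 6, 17 (2 points).
  x = 7: rhs = 19, matching y values: none (0 points).
  x = 8: rhs = 21, matching y values: none (0 points).
  x = 9: rhs = 2, matching y values: 5, 18 (2 points).
  x = 10: rhs = 14, matching y values: none (0 points).
  x = 11: rhs = 17, matching y values: none (0 points).
  x = 12: rhs = 17, matching y values: none (0 points).
  x = 13: rhs = 20, matching y values: none (0 points).
  x = 14: rhs = 9, matching y values: 3, 20 (2 points).
  x = 15: rhs = 13, matching y values: 6, 17 (2 points).
  x = 16: rhs = 15, matching y values: none (0 points).
  x = 17: rhs = 21, matching y values: none (0 points).
  x = 18: rhs = 14, matching y values: none (0 points).
  x = 19: rhs = 0, matching y values: 0 (1 points).
  x = 20: rhs = 8, matching y values: 10, 13 (2 points).
  x = 21: rhs = 21, matching y values: none (0 points).
  x = 22: rhs = 22, matching y values: none (0 points).
Total affine count: 17.
Full point count |E(F_23)| = 17 + 1 = 18.
Hasse bound: |18 − (23+1)| = |-6| = 6 ≤ 2√23 ≈ 9.5917 ✓.


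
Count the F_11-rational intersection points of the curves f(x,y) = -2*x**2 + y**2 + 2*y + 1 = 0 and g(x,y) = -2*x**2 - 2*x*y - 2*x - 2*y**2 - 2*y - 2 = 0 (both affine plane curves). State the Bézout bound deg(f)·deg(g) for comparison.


Common zeros: ∅; count = 0; Bézout bound = 4.

deg(f) = 2, deg(g) = 2, so Bézout bound = 4.
Scan x ∈ F_11. For each x, list the y ∈ F_11 with f(x, y) ≡ 0 and those with g(x, y) ≡ 0 (mod 11); the common zeros in that column are the intersection.
  x = 0: f ≡ 0 at y ∈ {10}; g ≡ 0 at y ∈ ∅; common: ∅.
  x = 1: f ≡ 0 at y ∈ ∅; g ≡ 0 at y ∈ {2, 7}; common: ∅.
  x = 2: f ≡ 0 at y ∈ ∅; g ≡ 0 at y ∈ {1, 7}; common: ∅.
  x = 3: f ≡ 0 at y ∈ ∅; g ≡ 0 at y ∈ ∅; common: ∅.
  x = 4: f ≡ 0 at y ∈ ∅; g ≡ 0 at y ∈ ∅; common: ∅.
  x = 5: f ≡ 0 at y ∈ ∅; g ≡ 0 at y ∈ {8}; common: ∅.
  x = 6: f ≡ 0 at y ∈ ∅; g ≡ 0 at y ∈ {6, 9}; common: ∅.
  x = 7: f ≡ 0 at y ∈ ∅; g ≡ 0 at y ∈ {1, 2}; common: ∅.
  x = 8: f ≡ 0 at y ∈ ∅; g ≡ 0 at y ∈ {5, 8}; common: ∅.
  x = 9: f ≡ 0 at y ∈ ∅; g ≡ 0 at y ∈ {6}; common: ∅.
  x = 10: f ≡ 0 at y ∈ ∅; g ≡ 0 at y ∈ ∅; common: ∅.
Collecting: common zeros = ∅, so the count is 0.
Comparison with the Bézout bound: 0 ≤ 4 = deg(f)·deg(g), as expected for curves with no common component (the affine F_11-count falls short of the bound because intersections may lie at infinity, over extension fields, or carry multiplicity).


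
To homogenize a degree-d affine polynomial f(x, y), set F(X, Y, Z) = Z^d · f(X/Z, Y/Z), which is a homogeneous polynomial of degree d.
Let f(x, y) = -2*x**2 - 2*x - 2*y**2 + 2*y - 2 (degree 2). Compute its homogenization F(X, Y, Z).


F(X, Y, Z) = -2*X**2 - 2*X*Z - 2*Y**2 + 2*Y*Z - 2*Z**2

deg(f) = 2.
Substitute x = X/Z, y = Y/Z into f, then multiply by Z^2.
  monomial -2·x^2·y^0 ↦ -2·X^2·Y^0·Z^0.
  monomial -2·x^1·y^0 ↦ -2·X^1·Y^0·Z^1.
  monomial -2·x^0·y^2 ↦ -2·X^0·Y^2·Z^0.
  monomial 2·x^0·y^1 ↦ 2·X^0·Y^1·Z^1.
  monomial -2·x^0·y^0 ↦ -2·X^0·Y^0·Z^2.
Collecting: F(X, Y, Z) = -2*X**2 - 2*X*Z - 2*Y**2 + 2*Y*Z - 2*Z**2.


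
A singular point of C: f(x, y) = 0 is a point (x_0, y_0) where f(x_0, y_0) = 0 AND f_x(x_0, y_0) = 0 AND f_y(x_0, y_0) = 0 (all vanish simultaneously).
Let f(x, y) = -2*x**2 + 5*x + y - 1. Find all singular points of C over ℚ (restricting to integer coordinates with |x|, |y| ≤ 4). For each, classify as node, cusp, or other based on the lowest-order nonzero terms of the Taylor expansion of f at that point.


No singular points in the scanned grid; C is smooth there.

Compute partial derivatives:
  f_x = 5 - 4*x.
  f_y = 1.
f_y = 1 is a nonzero constant, so f_y never vanishes: no point (x, y) can satisfy f = f_x = f_y = 0. In particular no (x, y) ∈ {−4, ..., 4}² is singular; the curve is smooth.


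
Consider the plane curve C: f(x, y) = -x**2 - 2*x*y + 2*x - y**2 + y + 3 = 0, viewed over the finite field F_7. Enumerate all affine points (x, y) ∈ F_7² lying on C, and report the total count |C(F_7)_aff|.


Affine F_7-points: {(2, 2), (3, 0), (3, 2), (4, 3), (4, 4), (6, 0), (6, 3)}; count = 7.

For each of the 49 pairs (x, y) ∈ F_7², evaluate f(x, y) mod 7. Record the zeros.
  x = 0: [0↦3, 1↦3, 2↦1, 3↦4, 4↦5, 5↦4, 6↦1]  zeros at y ∈ ∅
  x = 1: [0↦4, 1↦2, 2↦5, 3↦6, 4↦5, 5↦2, 6↦4]  zeros at y ∈ ∅
  x = 2: [0↦3, 1↦6, 2↦0, 3↦6, 4↦3, 5↦5, 6↦5]  zeros at y ∈ {2}
  x = 3: [0↦0, 1↦1, 2↦0, 3↦4, 4↦6, 5↦6, 6↦4]  zeros at y ∈ {0, 2}
  x = 4: [0↦2, 1↦1, 2↦5, 3↦0, 4↦0, 5↦5, 6↦1]  zeros at y ∈ {3, 4}
  x = 5: [0↦2, 1↦6, 2↦1, 3↦1, 4↦6, 5↦2, 6↦3]  zeros at y ∈ ∅
  x = 6: [0↦0, 1↦2, 2↦2, 3↦0, 4↦3, 5↦4, 6↦3]  zeros at y ∈ {0, 3}
Collecting zeros: affine points = {(2, 2), (3, 0), (3, 2), (4, 3), (4, 4), (6, 0), (6, 3)}.
Total count |C(F_7)_aff| = 7.


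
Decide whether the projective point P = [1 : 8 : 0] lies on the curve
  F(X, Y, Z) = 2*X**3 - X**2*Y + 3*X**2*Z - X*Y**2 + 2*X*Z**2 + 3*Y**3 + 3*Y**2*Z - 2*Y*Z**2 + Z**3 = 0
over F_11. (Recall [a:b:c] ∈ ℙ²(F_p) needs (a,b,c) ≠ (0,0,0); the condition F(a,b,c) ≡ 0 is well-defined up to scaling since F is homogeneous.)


F(1,8,0) ≡ 3 (mod 11); P is NOT on the curve.

Evaluate F(1, 8, 0) term-by-term (mod 11).
  2*X**3 ↦ 2·1·1·1 = 2
  -X**2*Y ↦ -1·1·8·1 = -8
  3*X**2*Z ↦ 3·1·1·0 = 0
  -X*Y**2 ↦ -1·1·64·1 = -64
  2*X*Z**2 ↦ 2·1·1·0 = 0
  3*Y**3 ↦ 3·1·512·1 = 1536
  3*Y**2*Z ↦ 3·1·64·0 = 0
  -2*Y*Z**2 ↦ -2·1·8·0 = 0
  Z**3 ↦ 1·1·1·0 = 0
Sum: F(1, 8, 0) = (2) + (-8) + (0) + (-64) + (0) + (1536) + (0) + (0) + (0) = 1466.
Reducing mod 11: 1466 ≡ 3 (mod 11).
Since F(a, b, c) ≡ 3 ≠ 0 (mod 11), P does NOT lie on the curve.


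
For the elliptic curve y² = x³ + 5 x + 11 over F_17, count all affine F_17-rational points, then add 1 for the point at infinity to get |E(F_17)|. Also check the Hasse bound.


Affine points = {(1, 0), (3, 6), (3, 11), (5, 5), (5, 12), (6, 6), (6, 11), (7, 7), (7, 10), (8, 6), (8, 11)}; affine count = 11; |E(F_17)| = 12.

Discriminant check: Δ ∝ 4a³ + 27b² = 4·5³ + 27·11² = 4·125 + 27·121 ≡ 10 (mod 17). Nonzero ⇒ E is nonsingular.
For each x ∈ F_17, compute rhs = x³ + 5·x + 11 mod 17, then count y ∈ F_17 with y² ≡ rhs.
  x = 0: rhs = 11, matching y values: none (0 points).
  x = 1: rhs = 0, matching y values: 0 (1 points).
  x = 2: rhs = 12, matching y values: none (0 points).
  x = 3: rhs = 2, matching y values: 6, 11 (2 points).
  x = 4: rhs = 10, matching y values: none (0 points).
  x = 5: rhs = 8, matching y values: 5, 12 (2 points).
  x = 6: rhs = 2, matching y values: 6, 11 (2 points).
  x = 7: rhs = 15, matching y values: 7, 10 (2 points).
  x = 8: rhs = 2, matching y values: 6, 11 (2 points).
  x = 9: rhs = 3, matching y values: none (0 points).
  x = 10: rhs = 7, matching y values: none (0 points).
  x = 11: rhs = 3, matching y values: none (0 points).
  x = 12: rhs = 14, matching y values: none (0 points).
  x = 13: rhs = 12, matching y values: none (0 points).
  x = 14: rhs = 3, matching y values: none (0 points).
  x = 15: rhs = 10, matching y values: none (0 points).
  x = 16: rhs = 5, matching y values: none (0 points).
Total affine count: 11.
Full point count |E(F_17)| = 11 + 1 = 12.
Hasse bound: |12 − (17+1)| = |-6| = 6 ≤ 2√17 ≈ 8.2462 ✓.


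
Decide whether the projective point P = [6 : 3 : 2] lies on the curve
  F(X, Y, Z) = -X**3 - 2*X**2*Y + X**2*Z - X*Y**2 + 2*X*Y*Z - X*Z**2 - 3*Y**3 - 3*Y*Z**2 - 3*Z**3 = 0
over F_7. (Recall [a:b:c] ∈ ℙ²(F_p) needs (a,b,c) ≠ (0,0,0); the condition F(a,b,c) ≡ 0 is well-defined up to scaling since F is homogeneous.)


F(6,3,2) ≡ 4 (mod 7); P is NOT on the curve.

Evaluate F(6, 3, 2) term-by-term (mod 7).
  -X**3 ↦ -1·216·1·1 = -216
  -2*X**2*Y ↦ -2·36·3·1 = -216
  X**2*Z ↦ 1·36·1·2 = 72
  -X*Y**2 ↦ -1·6·9·1 = -54
  2*X*Y*Z ↦ 2·6·3·2 = 72
  -X*Z**2 ↦ -1·6·1·4 = -24
  -3*Y**3 ↦ -3·1·27·1 = -81
  -3*Y*Z**2 ↦ -3·1·3·4 = -36
  -3*Z**3 ↦ -3·1·1·8 = -24
Sum: F(6, 3, 2) = (-216) + (-216) + (72) + (-54) + (72) + (-24) + (-81) + (-36) + (-24) = -507.
Reducing mod 7: -507 ≡ 4 (mod 7).
Since F(a, b, c) ≡ 4 ≠ 0 (mod 7), P does NOT lie on the curve.


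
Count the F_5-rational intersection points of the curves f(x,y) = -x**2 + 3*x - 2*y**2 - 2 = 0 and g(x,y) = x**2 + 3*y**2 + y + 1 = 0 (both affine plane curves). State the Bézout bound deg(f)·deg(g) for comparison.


Common zeros: {(0, 2), (2, 0), (3, 3)}; count = 3; Bézout bound = 4.

deg(f) = 2, deg(g) = 2, so Bézout bound = 4.
Scan x ∈ F_5. For each x, list the y ∈ F_5 with f(x, y) ≡ 0 and those with g(x, y) ≡ 0 (mod 5); the common zeros in that column are the intersection.
  x = 0: f ≡ 0 at y ∈ {2, 3}; g ≡ 0 at y ∈ {1, 2}; common: {2}.
  x = 1: f ≡ 0 at y ∈ {0}; g ≡ 0 at y ∈ ∅; common: ∅.
  x = 2: f ≡ 0 at y ∈ {0}; g ≡ 0 at y ∈ {0, 3}; common: {0}.
  x = 3: f ≡ 0 at y ∈ {2, 3}; g ≡ 0 at y ∈ {0, 3}; common: {3}.
  x = 4: f ≡ 0 at y ∈ ∅; g ≡ 0 at y ∈ ∅; common: ∅.
Collecting: common zeros = {(0, 2), (2, 0), (3, 3)}, so the count is 3.
Comparison with the Bézout bound: 3 ≤ 4 = deg(f)·deg(g), as expected for curves with no common component (the affine F_5-count falls short of the bound because intersections may lie at infinity, over extension fields, or carry multiplicity).


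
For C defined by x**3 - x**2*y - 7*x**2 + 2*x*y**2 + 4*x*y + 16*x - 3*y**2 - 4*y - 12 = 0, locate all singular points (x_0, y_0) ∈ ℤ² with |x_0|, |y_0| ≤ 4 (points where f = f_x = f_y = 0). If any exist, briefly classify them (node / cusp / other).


Singular points: {(2, 0)}; classification: node.

Compute partial derivatives:
  f_x = 3*x**2 - 2*x*y - 14*x + 2*y**2 + 4*y + 16.
  f_y = -x**2 + 4*x*y + 4*x - 6*y - 4.
Scan x_0 ∈ {−4, ..., 4}. For each x_0, f_y(x_0, y) is a polynomial in y; find its integer roots y ∈ {−4, ..., 4}, then test f_x and f at those candidates.
  x = -4: f_y(-4, y) = -22*y - 36; no integer root y with |y| ≤ 4.
  x = -3: f_y(-3, y) = -18*y - 25; no integer root y with |y| ≤ 4.
  x = -2: f_y(-2, y) = -14*y - 16; no integer root y with |y| ≤ 4.
  x = -1: f_y(-1, y) = -10*y - 9; no integer root y with |y| ≤ 4.
  x = 0: f_y(0, y) = -6*y - 4; no integer root y with |y| ≤ 4.
  x = 1: f_y(1, y) = -2*y - 1; no integer root y with |y| ≤ 4.
  x = 2: f_y(2, y) = 2*y; vanishes at y ∈ {0}. (2, 0): f_x = 0, f = 0 — SINGULAR.
  x = 3: f_y(3, y) = 6*y - 1; no integer root y with |y| ≤ 4.
  x = 4: f_y(4, y) = 10*y - 4; no integer root y with |y| ≤ 4.
Only singular point on the grid: (2, 0).
Classify: substitute x = 2 + u, y = 0 + v and expand: f = u**3 - u**2*v - u**2 + 2*u*v**2 + v**2.
No constant or linear terms (consistent with a singular point). Quadratic part: -u**2 + v**2. Cubic part: u**3 - u**2*v + 2*u*v**2.
The quadratic part v**2 - u**2 = (v − u)(v + u) splits into two distinct linear factors, so there are two distinct tangent lines y − 0 = ±(x − 2) — this is a node (ordinary double point).
Classification: node.


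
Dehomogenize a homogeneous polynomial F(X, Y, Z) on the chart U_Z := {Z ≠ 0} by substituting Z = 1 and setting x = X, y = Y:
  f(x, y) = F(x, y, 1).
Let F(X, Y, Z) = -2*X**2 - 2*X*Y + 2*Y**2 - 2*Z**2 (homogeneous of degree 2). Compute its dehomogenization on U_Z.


f(x, y) = -2*x**2 - 2*x*y + 2*y**2 - 2

On U_Z we set Z = 1. Each monomial c·X^i·Y^j·Z^k in F becomes c·x^i·y^j·1^k = c·x^i·y^j.
Substituting Z = 1: F(X, Y, 1) = -2*x**2 - 2*x*y + 2*y**2 - 2.
Note: deg(f) ≤ deg(F) = 2; strict inequality happens when F is divisible by Z (lost terms).


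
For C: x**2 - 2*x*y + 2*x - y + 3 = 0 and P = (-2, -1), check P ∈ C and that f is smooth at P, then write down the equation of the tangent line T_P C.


Tangent line at P: 3*y + 3 = 0.

Step 1: f(-2, -1) = 0, so P lies on C.
Step 2: partial derivatives
  f_x(x, y) = 2*x - 2*y + 2, f_y(x, y) = -2*x - 1.
  f_x(P) = 0, f_y(P) = 3 (gradient nonzero, so P is smooth).
Step 3: tangent line at P: 0·(x − -2) + 3·(y − -1) = 0.
Expanding: 3*y + 3 = 0.


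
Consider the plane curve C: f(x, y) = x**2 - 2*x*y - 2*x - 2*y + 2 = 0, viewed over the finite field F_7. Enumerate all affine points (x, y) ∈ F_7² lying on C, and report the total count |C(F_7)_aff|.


Affine F_7-points: {(0, 1), (1, 2), (2, 5), (3, 5), (4, 1), (5, 2)}; count = 6.

For each of the 49 pairs (x, y) ∈ F_7², evaluate f(x, y) mod 7. Record the zeros.
  x = 0: [0↦2, 1↦0, 2↦5, 3↦3, 4↦1, 5↦6, 6↦4]  zeros at y ∈ {1}
  x = 1: [0↦1, 1↦4, 2↦0, 3↦3, 4↦6, 5↦2, 6↦5]  zeros at y ∈ {2}
  x = 2: [0↦2, 1↦3, 2↦4, 3↦5, 4↦6, 5↦0, 6↦1]  zeros at y ∈ {5}
  x = 3: [0↦5, 1↦4, 2↦3, 3↦2, 4↦1, 5↦0, 6↦6]  zeros at y ∈ {5}
  x = 4: [0↦3, 1↦0, 2↦4, 3↦1, 4↦5, 5↦2, 6↦6]  zeros at y ∈ {1}
  x = 5: [0↦3, 1↦5, 2↦0, 3↦2, 4↦4, 5↦6, 6↦1]  zeros at y ∈ {2}
  x = 6: [0↦5, 1↦5, 2↦5, 3↦5, 4↦5, 5↦5, 6↦5]  zeros at y ∈ ∅
Collecting zeros: affine points = {(0, 1), (1, 2), (2, 5), (3, 5), (4, 1), (5, 2)}.
Total count |C(F_7)_aff| = 6.
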